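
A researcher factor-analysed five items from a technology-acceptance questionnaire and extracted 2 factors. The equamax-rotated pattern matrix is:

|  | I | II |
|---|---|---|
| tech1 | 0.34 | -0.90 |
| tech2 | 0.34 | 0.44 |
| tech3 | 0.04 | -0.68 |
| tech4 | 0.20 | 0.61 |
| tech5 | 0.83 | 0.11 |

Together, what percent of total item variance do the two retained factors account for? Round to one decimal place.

56.2%

SS loadings by factor: 0.9617, 1.8502; total = 2.8119.
Total variance with 5 standardized items is 5, so the solution explains 2.8119/5 = 0.5624 = 56.24%.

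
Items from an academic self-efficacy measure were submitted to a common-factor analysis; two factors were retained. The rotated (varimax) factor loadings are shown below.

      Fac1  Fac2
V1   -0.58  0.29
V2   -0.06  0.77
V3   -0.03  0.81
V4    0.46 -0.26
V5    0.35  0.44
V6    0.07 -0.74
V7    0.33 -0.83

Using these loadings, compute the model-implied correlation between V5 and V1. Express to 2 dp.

-0.08

r̂ = Σ λ_i·λ_j across factors = (0.35)(-0.58) + (0.44)(0.29)
  = -0.2030 +0.1276 = -0.0754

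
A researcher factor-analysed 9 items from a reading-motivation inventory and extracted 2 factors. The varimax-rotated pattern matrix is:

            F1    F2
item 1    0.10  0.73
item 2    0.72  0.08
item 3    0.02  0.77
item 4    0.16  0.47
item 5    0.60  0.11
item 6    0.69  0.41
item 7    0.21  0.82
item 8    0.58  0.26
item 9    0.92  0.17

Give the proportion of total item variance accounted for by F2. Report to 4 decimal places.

0.2558

SS loadings for F2 = 0.73² + 0.08² + 0.77² + 0.47² + 0.11² + 0.41² + 0.82² + 0.26² + 0.17² = 2.3022
Proportion of variance = 2.3022 / 9 = 0.2558.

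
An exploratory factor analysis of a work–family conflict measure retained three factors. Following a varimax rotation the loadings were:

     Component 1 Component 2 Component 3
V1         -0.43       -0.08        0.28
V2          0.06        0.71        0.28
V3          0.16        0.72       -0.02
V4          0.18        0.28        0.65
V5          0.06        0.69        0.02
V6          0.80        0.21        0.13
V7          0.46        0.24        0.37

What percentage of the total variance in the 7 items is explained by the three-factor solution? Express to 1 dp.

Communalities: 0.2697, 0.5861, 0.5444, 0.5333, 0.4801, 0.7010, 0.4061; Σh² = 3.5207.
Total variance with 7 standardized items is 7, so the solution explains 3.5207/7 = 0.5030 = 50.30%.

50.3%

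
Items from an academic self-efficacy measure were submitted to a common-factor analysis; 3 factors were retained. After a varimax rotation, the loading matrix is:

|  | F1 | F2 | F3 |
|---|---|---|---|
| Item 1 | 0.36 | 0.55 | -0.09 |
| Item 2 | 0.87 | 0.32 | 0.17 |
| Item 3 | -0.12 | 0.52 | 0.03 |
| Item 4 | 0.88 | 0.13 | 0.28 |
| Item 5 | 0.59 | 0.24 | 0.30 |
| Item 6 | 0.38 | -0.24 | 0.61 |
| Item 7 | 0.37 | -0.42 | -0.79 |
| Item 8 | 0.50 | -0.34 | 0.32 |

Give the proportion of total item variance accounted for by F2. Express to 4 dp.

SS loadings for F2 = 0.55² + 0.32² + 0.52² + 0.13² + 0.24² + (-0.24)² + (-0.42)² + (-0.34)² = 1.0994
Proportion of variance = 1.0994 / 8 = 0.1374.

0.1374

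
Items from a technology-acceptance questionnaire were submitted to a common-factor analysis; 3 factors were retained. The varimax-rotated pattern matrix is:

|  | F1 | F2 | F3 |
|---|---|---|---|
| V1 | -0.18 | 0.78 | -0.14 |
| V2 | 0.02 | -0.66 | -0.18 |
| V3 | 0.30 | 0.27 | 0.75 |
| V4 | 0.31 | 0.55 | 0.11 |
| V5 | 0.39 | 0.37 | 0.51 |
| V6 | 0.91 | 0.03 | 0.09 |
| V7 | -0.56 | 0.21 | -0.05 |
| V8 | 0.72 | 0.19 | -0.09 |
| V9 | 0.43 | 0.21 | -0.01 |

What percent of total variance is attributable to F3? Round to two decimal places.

SS loadings for F3 = (-0.14)² + (-0.18)² + 0.75² + 0.11² + 0.51² + 0.09² + (-0.05)² + (-0.09)² + (-0.01)² = 0.9055
With 9 standardized items, total variance = 9. Proportion = 0.9055/9 = 0.1006 → 10.06%.

10.06%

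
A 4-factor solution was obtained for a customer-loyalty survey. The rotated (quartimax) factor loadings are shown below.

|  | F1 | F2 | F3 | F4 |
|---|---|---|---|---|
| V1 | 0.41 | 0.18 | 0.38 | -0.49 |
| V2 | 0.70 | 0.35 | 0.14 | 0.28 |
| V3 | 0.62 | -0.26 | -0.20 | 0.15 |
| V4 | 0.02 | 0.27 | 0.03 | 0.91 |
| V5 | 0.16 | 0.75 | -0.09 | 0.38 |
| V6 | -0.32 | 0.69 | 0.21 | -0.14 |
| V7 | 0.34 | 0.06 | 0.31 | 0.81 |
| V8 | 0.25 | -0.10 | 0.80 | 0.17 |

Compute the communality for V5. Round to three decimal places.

h² = 0.16² + 0.75² + (-0.09)² + 0.38² = 0.0256 + 0.5625 + 0.0081 + 0.1444 = 0.7406

0.741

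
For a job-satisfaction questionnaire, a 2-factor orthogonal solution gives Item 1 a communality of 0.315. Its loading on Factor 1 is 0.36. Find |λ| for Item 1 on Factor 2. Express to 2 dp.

0.43

Under orthogonal rotation h² = Σλ², so λ_Factor 2² = h² − (0.1296) = 0.315 − 0.1296 = 0.1854.
|λ| = √0.1854 = 0.4306.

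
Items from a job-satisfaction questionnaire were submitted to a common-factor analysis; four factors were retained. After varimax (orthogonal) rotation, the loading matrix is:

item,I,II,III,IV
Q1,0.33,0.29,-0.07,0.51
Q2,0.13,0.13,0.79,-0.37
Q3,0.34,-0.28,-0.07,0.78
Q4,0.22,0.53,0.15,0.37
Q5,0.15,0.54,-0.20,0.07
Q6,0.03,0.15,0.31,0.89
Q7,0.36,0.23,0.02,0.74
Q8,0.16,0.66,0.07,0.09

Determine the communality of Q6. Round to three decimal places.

h² = 0.03² + 0.15² + 0.31² + 0.89² = 0.0009 + 0.0225 + 0.0961 + 0.7921 = 0.9116

0.912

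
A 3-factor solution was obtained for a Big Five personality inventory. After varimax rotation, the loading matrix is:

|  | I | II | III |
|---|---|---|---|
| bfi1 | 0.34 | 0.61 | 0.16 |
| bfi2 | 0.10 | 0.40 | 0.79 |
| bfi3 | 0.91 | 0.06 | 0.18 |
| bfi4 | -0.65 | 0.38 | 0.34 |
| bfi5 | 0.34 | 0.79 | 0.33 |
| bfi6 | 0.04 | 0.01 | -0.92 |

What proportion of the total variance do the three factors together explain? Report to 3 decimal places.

0.758

SS loadings by factor: 1.4934, 1.3043, 1.7530; total = 4.5507.
Total variance with 6 standardized items is 6, so the solution explains 4.5507/6 = 0.7585.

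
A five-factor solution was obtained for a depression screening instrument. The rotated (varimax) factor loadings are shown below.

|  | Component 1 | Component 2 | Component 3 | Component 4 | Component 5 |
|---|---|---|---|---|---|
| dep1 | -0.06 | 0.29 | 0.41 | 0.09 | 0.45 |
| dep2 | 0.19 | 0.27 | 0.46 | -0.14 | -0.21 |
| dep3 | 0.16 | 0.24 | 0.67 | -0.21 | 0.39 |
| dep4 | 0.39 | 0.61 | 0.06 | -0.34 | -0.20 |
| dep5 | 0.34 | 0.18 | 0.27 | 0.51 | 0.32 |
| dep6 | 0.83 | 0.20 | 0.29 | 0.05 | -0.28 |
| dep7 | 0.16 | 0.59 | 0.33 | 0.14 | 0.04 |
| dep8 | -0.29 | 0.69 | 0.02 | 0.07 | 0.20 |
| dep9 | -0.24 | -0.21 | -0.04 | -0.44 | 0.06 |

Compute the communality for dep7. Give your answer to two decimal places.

h² = 0.16² + 0.59² + 0.33² + 0.14² + 0.04² = 0.0256 + 0.3481 + 0.1089 + 0.0196 + 0.0016 = 0.5038

0.50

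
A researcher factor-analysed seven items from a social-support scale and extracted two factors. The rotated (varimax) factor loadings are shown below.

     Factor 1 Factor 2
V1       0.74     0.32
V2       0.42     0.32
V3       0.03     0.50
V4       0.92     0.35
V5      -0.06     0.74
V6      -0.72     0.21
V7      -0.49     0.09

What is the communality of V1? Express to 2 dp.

h² = 0.74² + 0.32² = 0.5476 + 0.1024 = 0.6500

0.65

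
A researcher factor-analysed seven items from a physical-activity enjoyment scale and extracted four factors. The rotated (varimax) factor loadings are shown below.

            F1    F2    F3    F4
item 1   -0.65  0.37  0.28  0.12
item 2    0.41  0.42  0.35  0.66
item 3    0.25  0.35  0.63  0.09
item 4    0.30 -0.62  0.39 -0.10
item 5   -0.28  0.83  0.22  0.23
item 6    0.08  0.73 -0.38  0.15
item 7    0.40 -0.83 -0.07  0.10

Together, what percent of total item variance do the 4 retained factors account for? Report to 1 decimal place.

74.6%

Communalities: 0.6522, 0.9026, 0.5900, 0.6365, 0.8686, 0.7062, 0.8638; Σh² = 5.2199.
Total variance with 7 standardized items is 7, so the solution explains 5.2199/7 = 0.7457 = 74.57%.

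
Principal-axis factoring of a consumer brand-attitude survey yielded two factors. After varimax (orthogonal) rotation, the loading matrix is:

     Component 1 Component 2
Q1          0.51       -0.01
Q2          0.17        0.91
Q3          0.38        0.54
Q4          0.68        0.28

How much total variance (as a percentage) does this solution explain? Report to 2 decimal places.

Communalities: 0.2602, 0.8570, 0.4360, 0.5408; Σh² = 2.0940.
Total variance with 4 standardized items is 4, so the solution explains 2.0940/4 = 0.5235 = 52.35%.

52.35%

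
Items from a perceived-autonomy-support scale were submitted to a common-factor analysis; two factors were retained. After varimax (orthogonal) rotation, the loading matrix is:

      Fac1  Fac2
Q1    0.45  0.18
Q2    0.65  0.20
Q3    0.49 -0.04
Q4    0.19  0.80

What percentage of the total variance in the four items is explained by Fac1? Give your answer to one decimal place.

22.5%

SS loadings for Fac1 = 0.45² + 0.65² + 0.49² + 0.19² = 0.9012
With 4 standardized items, total variance = 4. Proportion = 0.9012/4 = 0.2253 → 22.53%.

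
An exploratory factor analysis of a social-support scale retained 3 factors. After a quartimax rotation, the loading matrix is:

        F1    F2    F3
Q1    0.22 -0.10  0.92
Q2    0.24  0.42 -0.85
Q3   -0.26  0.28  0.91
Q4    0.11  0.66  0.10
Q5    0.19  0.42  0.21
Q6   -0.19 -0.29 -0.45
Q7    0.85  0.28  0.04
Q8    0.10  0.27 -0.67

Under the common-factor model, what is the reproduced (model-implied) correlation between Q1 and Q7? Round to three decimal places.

r̂ = Σ λ_i·λ_j across factors = (0.22)(0.85) + (-0.10)(0.28) + (0.92)(0.04)
  = +0.1870 -0.0280 +0.0368 = 0.1958

0.196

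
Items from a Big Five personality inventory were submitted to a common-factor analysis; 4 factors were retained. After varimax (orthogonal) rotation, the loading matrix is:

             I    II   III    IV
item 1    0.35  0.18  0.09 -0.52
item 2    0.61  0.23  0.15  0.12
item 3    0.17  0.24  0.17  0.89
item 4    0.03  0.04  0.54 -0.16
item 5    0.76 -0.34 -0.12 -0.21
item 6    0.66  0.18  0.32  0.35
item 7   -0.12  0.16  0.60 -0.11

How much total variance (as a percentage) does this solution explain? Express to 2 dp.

56.85%

Communalities: 0.4334, 0.4619, 0.9075, 0.3197, 0.7517, 0.6929, 0.4121; Σh² = 3.9792.
Total variance with 7 standardized items is 7, so the solution explains 3.9792/7 = 0.5685 = 56.85%.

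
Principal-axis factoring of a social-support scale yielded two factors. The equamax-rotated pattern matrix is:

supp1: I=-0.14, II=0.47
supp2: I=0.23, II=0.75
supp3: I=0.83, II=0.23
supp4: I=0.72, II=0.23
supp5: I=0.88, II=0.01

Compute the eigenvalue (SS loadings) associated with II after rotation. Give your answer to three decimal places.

0.889

SS loadings for II = 0.47² + 0.75² + 0.23² + 0.23² + 0.01² = 0.2209 + 0.5625 + 0.0529 + 0.0529 + 0.0001 = 0.8893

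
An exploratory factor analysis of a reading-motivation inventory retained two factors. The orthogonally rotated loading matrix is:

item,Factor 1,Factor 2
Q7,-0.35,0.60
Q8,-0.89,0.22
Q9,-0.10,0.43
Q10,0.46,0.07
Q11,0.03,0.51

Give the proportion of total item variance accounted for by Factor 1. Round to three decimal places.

0.227

SS loadings for Factor 1 = (-0.35)² + (-0.89)² + (-0.10)² + 0.46² + 0.03² = 1.1371
Proportion of variance = 1.1371 / 5 = 0.2274.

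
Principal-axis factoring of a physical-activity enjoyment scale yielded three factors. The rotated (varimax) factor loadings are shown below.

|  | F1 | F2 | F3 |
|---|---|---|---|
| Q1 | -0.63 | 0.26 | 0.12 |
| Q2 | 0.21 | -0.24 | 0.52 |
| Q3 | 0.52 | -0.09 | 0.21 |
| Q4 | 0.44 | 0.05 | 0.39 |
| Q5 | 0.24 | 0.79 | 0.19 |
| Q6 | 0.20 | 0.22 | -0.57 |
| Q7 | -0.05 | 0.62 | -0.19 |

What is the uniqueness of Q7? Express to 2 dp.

h² = (-0.05)² + 0.62² + (-0.19)² = 0.0025 + 0.3844 + 0.0361 = 0.4230
Uniqueness u² = 1 − h² = 1 − 0.4230 = 0.5770

0.58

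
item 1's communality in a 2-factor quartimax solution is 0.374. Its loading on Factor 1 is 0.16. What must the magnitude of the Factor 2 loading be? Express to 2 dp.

0.59

Under orthogonal rotation h² = Σλ², so λ_Factor 2² = h² − (0.0256) = 0.374 − 0.0256 = 0.3484.
|λ| = √0.3484 = 0.5903.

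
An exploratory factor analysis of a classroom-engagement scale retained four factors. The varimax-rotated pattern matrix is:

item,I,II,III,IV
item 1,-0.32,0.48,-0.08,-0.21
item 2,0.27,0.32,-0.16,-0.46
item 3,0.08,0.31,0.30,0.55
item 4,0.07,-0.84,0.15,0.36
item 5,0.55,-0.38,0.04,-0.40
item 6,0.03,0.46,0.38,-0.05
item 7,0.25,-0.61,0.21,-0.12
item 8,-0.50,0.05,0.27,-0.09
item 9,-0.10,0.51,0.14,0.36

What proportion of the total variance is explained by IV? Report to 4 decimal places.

0.1114

SS loadings for IV = (-0.21)² + (-0.46)² + 0.55² + 0.36² + (-0.40)² + (-0.05)² + (-0.12)² + (-0.09)² + 0.36² = 1.0024
Proportion of variance = 1.0024 / 9 = 0.1114.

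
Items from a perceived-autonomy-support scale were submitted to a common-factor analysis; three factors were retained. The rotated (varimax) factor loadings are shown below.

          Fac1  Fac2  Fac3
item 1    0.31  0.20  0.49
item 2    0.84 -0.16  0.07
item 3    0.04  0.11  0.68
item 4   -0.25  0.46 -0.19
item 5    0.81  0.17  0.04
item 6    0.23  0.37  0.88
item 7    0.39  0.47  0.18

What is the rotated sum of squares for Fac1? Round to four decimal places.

1.7269

SS loadings for Fac1 = 0.31² + 0.84² + 0.04² + (-0.25)² + 0.81² + 0.23² + 0.39² = 0.0961 + 0.7056 + 0.0016 + 0.0625 + 0.6561 + 0.0529 + 0.1521 = 1.7269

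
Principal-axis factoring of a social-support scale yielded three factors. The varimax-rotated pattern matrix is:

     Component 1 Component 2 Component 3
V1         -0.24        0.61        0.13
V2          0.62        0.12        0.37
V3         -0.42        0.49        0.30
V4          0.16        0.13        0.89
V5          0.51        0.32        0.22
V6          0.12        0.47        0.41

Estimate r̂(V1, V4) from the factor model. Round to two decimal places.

r̂ = Σ λ_i·λ_j across factors = (-0.24)(0.16) + (0.61)(0.13) + (0.13)(0.89)
  = -0.0384 +0.0793 +0.1157 = 0.1566

0.16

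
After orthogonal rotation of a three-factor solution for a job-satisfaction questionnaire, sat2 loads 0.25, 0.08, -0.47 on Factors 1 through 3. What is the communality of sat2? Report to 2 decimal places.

0.29

h² = 0.25² + 0.08² + (-0.47)² = 0.0625 + 0.0064 + 0.2209 = 0.2898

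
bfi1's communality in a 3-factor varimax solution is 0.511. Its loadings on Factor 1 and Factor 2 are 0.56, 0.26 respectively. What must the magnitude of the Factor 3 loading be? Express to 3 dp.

Under orthogonal rotation h² = Σλ², so λ_Factor 3² = h² − (0.3812) = 0.511 − 0.3812 = 0.1298.
|λ| = √0.1298 = 0.3603.

0.360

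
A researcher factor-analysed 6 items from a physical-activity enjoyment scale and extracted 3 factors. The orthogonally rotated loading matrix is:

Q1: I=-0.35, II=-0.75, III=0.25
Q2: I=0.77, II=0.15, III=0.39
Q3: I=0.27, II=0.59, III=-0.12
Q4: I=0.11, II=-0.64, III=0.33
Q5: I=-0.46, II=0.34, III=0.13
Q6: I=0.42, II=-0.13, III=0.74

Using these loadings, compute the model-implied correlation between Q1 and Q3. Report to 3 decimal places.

r̂ = Σ λ_i·λ_j across factors = (-0.35)(0.27) + (-0.75)(0.59) + (0.25)(-0.12)
  = -0.0945 -0.4425 -0.0300 = -0.5670

-0.567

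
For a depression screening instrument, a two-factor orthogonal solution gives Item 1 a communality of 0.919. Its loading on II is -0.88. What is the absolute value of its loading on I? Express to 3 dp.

0.380

Under orthogonal rotation h² = Σλ², so λ_I² = h² − (0.7744) = 0.919 − 0.7744 = 0.1446.
|λ| = √0.1446 = 0.3803.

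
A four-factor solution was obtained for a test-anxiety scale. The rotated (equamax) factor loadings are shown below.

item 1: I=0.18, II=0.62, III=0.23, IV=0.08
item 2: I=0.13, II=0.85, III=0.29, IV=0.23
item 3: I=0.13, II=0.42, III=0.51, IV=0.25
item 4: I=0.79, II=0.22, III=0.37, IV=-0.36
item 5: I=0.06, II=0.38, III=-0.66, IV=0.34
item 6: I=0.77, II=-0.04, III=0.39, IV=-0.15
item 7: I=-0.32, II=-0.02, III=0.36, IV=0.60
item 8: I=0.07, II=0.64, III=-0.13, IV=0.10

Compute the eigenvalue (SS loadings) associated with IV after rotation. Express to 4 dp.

0.7595

SS loadings for IV = 0.08² + 0.23² + 0.25² + (-0.36)² + 0.34² + (-0.15)² + 0.60² + 0.10² = 0.0064 + 0.0529 + 0.0625 + 0.1296 + 0.1156 + 0.0225 + 0.3600 + 0.0100 = 0.7595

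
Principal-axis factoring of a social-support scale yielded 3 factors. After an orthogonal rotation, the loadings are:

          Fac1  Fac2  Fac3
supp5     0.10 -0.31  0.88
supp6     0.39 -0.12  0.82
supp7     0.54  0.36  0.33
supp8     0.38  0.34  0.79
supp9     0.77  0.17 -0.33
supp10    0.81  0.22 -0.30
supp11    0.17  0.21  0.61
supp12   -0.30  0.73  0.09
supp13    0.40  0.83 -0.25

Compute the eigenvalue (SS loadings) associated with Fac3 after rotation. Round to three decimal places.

2.821

SS loadings for Fac3 = 0.88² + 0.82² + 0.33² + 0.79² + (-0.33)² + (-0.30)² + 0.61² + 0.09² + (-0.25)² = 0.7744 + 0.6724 + 0.1089 + 0.6241 + 0.1089 + 0.0900 + 0.3721 + 0.0081 + 0.0625 = 2.8214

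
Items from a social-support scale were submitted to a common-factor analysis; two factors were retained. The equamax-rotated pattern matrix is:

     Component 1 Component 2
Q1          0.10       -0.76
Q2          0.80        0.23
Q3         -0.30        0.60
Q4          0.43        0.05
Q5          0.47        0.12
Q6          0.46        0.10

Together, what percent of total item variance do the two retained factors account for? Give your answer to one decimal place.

Communalities: 0.5876, 0.6929, 0.4500, 0.1874, 0.2353, 0.2216; Σh² = 2.3748.
Total variance with 6 standardized items is 6, so the solution explains 2.3748/6 = 0.3958 = 39.58%.

39.6%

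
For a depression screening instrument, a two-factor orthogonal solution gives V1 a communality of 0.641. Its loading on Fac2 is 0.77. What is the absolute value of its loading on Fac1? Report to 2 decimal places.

Under orthogonal rotation h² = Σλ², so λ_Fac1² = h² − (0.5929) = 0.641 − 0.5929 = 0.0481.
|λ| = √0.0481 = 0.2193.

0.22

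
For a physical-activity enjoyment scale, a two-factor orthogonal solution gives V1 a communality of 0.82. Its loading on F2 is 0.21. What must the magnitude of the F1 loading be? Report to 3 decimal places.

Under orthogonal rotation h² = Σλ², so λ_F1² = h² − (0.0441) = 0.82 − 0.0441 = 0.7759.
|λ| = √0.7759 = 0.8809.

0.881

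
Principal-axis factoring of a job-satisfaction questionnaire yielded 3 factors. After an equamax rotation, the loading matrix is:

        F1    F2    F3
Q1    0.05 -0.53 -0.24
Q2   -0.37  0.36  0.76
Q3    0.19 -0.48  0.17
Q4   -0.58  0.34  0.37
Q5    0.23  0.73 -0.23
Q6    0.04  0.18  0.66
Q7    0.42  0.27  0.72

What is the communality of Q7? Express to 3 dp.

0.768

h² = 0.42² + 0.27² + 0.72² = 0.1764 + 0.0729 + 0.5184 = 0.7677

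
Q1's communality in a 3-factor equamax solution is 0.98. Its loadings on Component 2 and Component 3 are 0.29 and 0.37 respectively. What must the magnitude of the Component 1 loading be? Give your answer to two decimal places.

Under orthogonal rotation h² = Σλ², so λ_Component 1² = h² − (0.2210) = 0.98 − 0.2210 = 0.7590.
|λ| = √0.7590 = 0.8712.

0.87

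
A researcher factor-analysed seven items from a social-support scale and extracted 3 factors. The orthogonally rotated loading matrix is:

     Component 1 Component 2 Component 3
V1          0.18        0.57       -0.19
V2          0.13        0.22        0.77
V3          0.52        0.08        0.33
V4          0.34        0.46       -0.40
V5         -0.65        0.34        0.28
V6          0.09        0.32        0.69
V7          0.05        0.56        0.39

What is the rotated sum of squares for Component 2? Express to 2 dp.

SS loadings for Component 2 = 0.57² + 0.22² + 0.08² + 0.46² + 0.34² + 0.32² + 0.56² = 0.3249 + 0.0484 + 0.0064 + 0.2116 + 0.1156 + 0.1024 + 0.3136 = 1.1229

1.12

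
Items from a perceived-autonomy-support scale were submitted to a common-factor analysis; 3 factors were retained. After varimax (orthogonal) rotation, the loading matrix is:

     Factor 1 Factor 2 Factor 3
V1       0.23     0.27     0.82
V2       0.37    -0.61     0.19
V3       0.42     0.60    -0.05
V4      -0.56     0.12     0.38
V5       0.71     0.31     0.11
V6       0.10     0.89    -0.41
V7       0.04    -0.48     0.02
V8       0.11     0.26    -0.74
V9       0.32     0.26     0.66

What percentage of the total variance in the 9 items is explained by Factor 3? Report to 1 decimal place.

SS loadings for Factor 3 = 0.82² + 0.19² + (-0.05)² + 0.38² + 0.11² + (-0.41)² + 0.02² + (-0.74)² + 0.66² = 2.0192
With 9 standardized items, total variance = 9. Proportion = 2.0192/9 = 0.2244 → 22.44%.

22.4%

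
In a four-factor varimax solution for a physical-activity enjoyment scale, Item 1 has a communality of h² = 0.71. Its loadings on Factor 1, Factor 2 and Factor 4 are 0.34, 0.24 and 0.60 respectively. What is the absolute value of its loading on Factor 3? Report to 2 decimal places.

Under orthogonal rotation h² = Σλ², so λ_Factor 3² = h² − (0.5332) = 0.71 − 0.5332 = 0.1768.
|λ| = √0.1768 = 0.4205.

0.42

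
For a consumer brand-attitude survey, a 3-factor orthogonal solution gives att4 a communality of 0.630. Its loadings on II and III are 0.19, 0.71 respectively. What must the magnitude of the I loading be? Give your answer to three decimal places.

Under orthogonal rotation h² = Σλ², so λ_I² = h² − (0.5402) = 0.630 − 0.5402 = 0.0898.
|λ| = √0.0898 = 0.2997.

0.300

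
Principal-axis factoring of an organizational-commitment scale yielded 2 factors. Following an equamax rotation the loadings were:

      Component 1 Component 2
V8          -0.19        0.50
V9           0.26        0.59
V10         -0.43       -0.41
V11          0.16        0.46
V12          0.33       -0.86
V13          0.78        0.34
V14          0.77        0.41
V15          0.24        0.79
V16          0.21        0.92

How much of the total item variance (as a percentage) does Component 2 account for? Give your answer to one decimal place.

SS loadings for Component 2 = 0.50² + 0.59² + (-0.41)² + 0.46² + (-0.86)² + 0.34² + 0.41² + 0.79² + 0.92² = 3.4716
With 9 standardized items, total variance = 9. Proportion = 3.4716/9 = 0.3857 → 38.57%.

38.6%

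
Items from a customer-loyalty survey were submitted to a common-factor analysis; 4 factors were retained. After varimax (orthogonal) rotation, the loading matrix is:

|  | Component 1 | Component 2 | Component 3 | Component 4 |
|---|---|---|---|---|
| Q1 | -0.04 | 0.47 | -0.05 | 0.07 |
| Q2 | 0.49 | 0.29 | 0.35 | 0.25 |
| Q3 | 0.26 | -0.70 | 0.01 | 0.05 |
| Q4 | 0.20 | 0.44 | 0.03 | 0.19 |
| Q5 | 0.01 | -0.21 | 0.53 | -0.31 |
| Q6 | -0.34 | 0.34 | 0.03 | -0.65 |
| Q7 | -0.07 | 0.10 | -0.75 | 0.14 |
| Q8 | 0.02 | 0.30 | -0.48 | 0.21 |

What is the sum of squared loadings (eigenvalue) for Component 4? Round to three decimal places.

SS loadings for Component 4 = 0.07² + 0.25² + 0.05² + 0.19² + (-0.31)² + (-0.65)² + 0.14² + 0.21² = 0.0049 + 0.0625 + 0.0025 + 0.0361 + 0.0961 + 0.4225 + 0.0196 + 0.0441 = 0.6883

0.688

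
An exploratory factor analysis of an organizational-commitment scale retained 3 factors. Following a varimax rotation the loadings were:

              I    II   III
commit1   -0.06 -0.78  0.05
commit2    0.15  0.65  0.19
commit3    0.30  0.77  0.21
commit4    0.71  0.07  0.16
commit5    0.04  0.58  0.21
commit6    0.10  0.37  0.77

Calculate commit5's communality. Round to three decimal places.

0.382

h² = 0.04² + 0.58² + 0.21² = 0.0016 + 0.3364 + 0.0441 = 0.3821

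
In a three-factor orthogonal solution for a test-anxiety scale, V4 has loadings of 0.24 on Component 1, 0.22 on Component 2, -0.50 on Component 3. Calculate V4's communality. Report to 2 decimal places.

h² = 0.24² + 0.22² + (-0.50)² = 0.0576 + 0.0484 + 0.2500 = 0.3560

0.36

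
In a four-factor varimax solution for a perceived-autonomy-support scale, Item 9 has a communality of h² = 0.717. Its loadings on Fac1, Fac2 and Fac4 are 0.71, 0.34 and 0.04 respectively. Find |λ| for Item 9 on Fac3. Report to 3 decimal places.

0.309

Under orthogonal rotation h² = Σλ², so λ_Fac3² = h² − (0.6213) = 0.717 − 0.6213 = 0.0957.
|λ| = √0.0957 = 0.3094.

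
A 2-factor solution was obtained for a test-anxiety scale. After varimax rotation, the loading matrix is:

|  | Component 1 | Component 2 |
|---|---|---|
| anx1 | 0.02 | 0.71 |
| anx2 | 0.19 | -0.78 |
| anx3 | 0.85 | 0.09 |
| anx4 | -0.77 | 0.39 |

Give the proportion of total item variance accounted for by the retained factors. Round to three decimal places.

Communalities: 0.5045, 0.6445, 0.7306, 0.7450; Σh² = 2.6246.
Total variance with 4 standardized items is 4, so the solution explains 2.6246/4 = 0.6562.

0.656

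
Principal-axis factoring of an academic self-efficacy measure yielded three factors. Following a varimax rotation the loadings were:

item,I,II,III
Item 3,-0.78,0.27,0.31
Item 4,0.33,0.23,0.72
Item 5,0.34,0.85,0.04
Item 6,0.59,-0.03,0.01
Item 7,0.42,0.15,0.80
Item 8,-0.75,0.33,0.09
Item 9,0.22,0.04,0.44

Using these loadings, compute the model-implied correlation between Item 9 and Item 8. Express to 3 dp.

-0.112

r̂ = Σ λ_i·λ_j across factors = (0.22)(-0.75) + (0.04)(0.33) + (0.44)(0.09)
  = -0.1650 +0.0132 +0.0396 = -0.1122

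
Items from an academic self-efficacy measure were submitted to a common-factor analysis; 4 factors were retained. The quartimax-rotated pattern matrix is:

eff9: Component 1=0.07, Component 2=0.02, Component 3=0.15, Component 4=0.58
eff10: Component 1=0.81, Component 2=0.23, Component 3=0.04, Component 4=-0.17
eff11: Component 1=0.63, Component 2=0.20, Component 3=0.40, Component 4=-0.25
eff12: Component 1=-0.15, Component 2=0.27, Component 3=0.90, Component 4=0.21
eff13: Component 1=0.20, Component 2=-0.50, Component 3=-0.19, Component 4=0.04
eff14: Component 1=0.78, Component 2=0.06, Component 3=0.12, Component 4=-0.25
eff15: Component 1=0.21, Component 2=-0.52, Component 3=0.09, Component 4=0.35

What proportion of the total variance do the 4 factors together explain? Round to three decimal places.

0.596

SS loadings by factor: 1.7729, 0.6902, 1.0527, 0.6585; total = 4.1743.
Total variance with 7 standardized items is 7, so the solution explains 4.1743/7 = 0.5963.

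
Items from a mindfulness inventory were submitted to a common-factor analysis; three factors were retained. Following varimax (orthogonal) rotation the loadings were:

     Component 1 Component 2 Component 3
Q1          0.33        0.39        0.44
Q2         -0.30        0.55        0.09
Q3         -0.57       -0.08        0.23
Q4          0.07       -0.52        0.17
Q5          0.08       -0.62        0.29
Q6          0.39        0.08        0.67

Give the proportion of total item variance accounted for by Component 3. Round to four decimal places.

SS loadings for Component 3 = 0.44² + 0.09² + 0.23² + 0.17² + 0.29² + 0.67² = 0.8165
Proportion of variance = 0.8165 / 6 = 0.1361.

0.1361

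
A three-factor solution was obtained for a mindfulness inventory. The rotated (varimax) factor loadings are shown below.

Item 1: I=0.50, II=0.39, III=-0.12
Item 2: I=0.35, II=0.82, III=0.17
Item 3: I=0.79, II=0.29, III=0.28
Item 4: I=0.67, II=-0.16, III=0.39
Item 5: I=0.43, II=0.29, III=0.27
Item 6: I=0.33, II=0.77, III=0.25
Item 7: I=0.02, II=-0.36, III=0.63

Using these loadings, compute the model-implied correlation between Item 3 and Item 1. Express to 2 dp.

0.47

r̂ = Σ λ_i·λ_j across factors = (0.79)(0.50) + (0.29)(0.39) + (0.28)(-0.12)
  = +0.3950 +0.1131 -0.0336 = 0.4745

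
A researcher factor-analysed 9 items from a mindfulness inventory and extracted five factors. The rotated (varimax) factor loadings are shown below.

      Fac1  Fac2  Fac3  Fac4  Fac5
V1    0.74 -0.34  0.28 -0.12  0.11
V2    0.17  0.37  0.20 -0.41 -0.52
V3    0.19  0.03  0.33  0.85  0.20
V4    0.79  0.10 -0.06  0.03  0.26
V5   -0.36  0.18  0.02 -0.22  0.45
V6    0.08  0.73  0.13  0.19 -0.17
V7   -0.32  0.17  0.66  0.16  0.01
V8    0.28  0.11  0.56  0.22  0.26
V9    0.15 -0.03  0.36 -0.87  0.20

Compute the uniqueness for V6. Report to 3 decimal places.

h² = 0.08² + 0.73² + 0.13² + 0.19² + (-0.17)² = 0.0064 + 0.5329 + 0.0169 + 0.0361 + 0.0289 = 0.6212
Uniqueness u² = 1 − h² = 1 − 0.6212 = 0.3788

0.379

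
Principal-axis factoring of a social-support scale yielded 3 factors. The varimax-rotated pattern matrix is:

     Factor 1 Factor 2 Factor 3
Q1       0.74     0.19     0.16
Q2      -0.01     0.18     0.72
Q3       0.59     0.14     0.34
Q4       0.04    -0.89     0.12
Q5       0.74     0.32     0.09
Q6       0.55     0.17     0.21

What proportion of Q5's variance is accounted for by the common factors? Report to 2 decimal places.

0.66

h² = 0.74² + 0.32² + 0.09² = 0.5476 + 0.1024 + 0.0081 = 0.6581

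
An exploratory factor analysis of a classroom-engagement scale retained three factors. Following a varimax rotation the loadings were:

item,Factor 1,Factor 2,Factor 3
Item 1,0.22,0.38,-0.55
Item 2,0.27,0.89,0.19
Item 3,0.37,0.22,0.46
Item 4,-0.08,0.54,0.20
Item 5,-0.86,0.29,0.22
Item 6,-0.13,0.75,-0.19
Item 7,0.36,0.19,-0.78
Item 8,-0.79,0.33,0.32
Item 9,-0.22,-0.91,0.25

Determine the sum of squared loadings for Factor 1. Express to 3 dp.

1.823

SS loadings for Factor 1 = 0.22² + 0.27² + 0.37² + (-0.08)² + (-0.86)² + (-0.13)² + 0.36² + (-0.79)² + (-0.22)² = 0.0484 + 0.0729 + 0.1369 + 0.0064 + 0.7396 + 0.0169 + 0.1296 + 0.6241 + 0.0484 = 1.8232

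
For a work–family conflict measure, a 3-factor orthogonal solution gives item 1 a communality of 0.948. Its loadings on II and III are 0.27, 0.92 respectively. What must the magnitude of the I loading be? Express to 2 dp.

Under orthogonal rotation h² = Σλ², so λ_I² = h² − (0.9193) = 0.948 − 0.9193 = 0.0287.
|λ| = √0.0287 = 0.1694.

0.17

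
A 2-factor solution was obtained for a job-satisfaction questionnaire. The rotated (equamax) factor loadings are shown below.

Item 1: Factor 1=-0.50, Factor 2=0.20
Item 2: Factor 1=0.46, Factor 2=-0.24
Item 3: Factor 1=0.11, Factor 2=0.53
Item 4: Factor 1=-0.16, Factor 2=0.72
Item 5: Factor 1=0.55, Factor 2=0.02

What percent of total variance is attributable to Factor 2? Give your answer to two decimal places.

17.95%

SS loadings for Factor 2 = 0.20² + (-0.24)² + 0.53² + 0.72² + 0.02² = 0.8973
With 5 standardized items, total variance = 5. Proportion = 0.8973/5 = 0.1795 → 17.95%.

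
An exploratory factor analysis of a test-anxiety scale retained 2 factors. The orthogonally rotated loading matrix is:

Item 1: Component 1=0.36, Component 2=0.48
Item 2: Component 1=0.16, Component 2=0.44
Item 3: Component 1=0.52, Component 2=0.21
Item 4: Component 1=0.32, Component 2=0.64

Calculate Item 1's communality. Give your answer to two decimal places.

h² = 0.36² + 0.48² = 0.1296 + 0.2304 = 0.3600

0.36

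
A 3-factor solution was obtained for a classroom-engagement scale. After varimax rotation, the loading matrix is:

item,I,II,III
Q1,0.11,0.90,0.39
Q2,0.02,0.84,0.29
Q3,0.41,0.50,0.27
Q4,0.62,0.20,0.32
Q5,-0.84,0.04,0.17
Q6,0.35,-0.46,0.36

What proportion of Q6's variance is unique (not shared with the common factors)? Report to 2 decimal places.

0.54

h² = 0.35² + (-0.46)² + 0.36² = 0.1225 + 0.2116 + 0.1296 = 0.4637
Uniqueness u² = 1 − h² = 1 − 0.4637 = 0.5363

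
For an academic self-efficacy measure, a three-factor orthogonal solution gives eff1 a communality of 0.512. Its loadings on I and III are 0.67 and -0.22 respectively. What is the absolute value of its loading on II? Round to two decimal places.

0.12

Under orthogonal rotation h² = Σλ², so λ_II² = h² − (0.4973) = 0.512 − 0.4973 = 0.0147.
|λ| = √0.0147 = 0.1212.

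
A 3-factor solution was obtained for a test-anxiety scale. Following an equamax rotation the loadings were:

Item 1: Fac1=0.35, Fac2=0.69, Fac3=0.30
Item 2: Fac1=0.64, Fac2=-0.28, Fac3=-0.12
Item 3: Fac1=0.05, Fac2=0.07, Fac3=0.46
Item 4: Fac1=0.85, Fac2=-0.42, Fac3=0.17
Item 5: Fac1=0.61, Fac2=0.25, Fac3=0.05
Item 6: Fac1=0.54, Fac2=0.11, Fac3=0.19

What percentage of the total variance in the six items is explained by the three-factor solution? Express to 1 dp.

51.9%

Communalities: 0.6886, 0.5024, 0.2190, 0.9278, 0.4371, 0.3398; Σh² = 3.1147.
Total variance with 6 standardized items is 6, so the solution explains 3.1147/6 = 0.5191 = 51.91%.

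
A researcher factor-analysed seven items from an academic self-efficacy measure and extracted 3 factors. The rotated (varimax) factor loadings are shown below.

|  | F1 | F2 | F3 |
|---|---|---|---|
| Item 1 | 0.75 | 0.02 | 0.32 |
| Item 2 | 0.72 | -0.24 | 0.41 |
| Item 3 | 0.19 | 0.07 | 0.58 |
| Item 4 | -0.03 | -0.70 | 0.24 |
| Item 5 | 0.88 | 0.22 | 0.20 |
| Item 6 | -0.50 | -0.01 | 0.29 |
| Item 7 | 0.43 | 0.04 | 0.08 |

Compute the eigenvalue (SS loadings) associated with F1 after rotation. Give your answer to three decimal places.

SS loadings for F1 = 0.75² + 0.72² + 0.19² + (-0.03)² + 0.88² + (-0.50)² + 0.43² = 0.5625 + 0.5184 + 0.0361 + 0.0009 + 0.7744 + 0.2500 + 0.1849 = 2.3272

2.327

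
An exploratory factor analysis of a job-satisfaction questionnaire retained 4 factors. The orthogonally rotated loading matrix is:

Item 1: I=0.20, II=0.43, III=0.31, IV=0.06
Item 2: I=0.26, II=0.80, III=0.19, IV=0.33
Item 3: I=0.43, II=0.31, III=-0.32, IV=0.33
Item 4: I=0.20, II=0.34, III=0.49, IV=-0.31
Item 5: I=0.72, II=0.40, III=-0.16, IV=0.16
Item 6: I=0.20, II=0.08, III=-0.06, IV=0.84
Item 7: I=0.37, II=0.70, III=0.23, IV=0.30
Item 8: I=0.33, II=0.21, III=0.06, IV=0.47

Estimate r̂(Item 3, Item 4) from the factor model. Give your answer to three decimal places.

r̂ = Σ λ_i·λ_j across factors = (0.43)(0.20) + (0.31)(0.34) + (-0.32)(0.49) + (0.33)(-0.31)
  = +0.0860 +0.1054 -0.1568 -0.1023 = -0.0677

-0.068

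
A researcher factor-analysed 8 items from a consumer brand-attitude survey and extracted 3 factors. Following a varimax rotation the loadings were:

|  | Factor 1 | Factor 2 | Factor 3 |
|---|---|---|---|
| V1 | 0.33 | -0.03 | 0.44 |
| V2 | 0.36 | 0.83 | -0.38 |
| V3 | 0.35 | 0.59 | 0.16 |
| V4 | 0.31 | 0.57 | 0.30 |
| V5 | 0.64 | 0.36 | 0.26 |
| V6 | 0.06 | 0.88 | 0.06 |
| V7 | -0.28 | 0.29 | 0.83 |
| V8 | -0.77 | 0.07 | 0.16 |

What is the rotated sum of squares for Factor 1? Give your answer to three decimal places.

SS loadings for Factor 1 = 0.33² + 0.36² + 0.35² + 0.31² + 0.64² + 0.06² + (-0.28)² + (-0.77)² = 0.1089 + 0.1296 + 0.1225 + 0.0961 + 0.4096 + 0.0036 + 0.0784 + 0.5929 = 1.5416

1.542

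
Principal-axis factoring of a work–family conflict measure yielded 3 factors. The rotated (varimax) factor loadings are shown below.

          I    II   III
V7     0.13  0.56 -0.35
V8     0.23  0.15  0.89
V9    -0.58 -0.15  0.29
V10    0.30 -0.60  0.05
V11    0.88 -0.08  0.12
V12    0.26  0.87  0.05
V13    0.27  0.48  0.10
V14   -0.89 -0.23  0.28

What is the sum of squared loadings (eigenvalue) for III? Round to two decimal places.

1.11

SS loadings for III = (-0.35)² + 0.89² + 0.29² + 0.05² + 0.12² + 0.05² + 0.10² + 0.28² = 0.1225 + 0.7921 + 0.0841 + 0.0025 + 0.0144 + 0.0025 + 0.0100 + 0.0784 = 1.1065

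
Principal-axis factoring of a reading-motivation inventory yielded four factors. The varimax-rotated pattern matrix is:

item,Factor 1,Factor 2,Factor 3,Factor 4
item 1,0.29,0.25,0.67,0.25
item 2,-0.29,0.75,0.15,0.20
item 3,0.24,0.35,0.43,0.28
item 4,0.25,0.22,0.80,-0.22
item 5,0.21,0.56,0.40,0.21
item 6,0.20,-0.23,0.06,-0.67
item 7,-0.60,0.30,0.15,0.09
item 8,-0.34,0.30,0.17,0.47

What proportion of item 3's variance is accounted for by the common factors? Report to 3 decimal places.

0.443

h² = 0.24² + 0.35² + 0.43² + 0.28² = 0.0576 + 0.1225 + 0.1849 + 0.0784 = 0.4434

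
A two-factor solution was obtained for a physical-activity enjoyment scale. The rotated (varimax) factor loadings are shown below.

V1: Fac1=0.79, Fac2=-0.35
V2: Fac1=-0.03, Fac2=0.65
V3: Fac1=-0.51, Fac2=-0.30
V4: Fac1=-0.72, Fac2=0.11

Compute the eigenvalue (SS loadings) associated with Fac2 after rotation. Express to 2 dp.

0.65

SS loadings for Fac2 = (-0.35)² + 0.65² + (-0.30)² + 0.11² = 0.1225 + 0.4225 + 0.0900 + 0.0121 = 0.6471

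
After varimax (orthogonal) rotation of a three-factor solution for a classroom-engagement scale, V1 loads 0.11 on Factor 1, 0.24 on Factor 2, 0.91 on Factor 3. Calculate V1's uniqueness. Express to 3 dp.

h² = 0.11² + 0.24² + 0.91² = 0.0121 + 0.0576 + 0.8281 = 0.8978
Uniqueness u² = 1 − h² = 1 − 0.8978 = 0.1022

0.102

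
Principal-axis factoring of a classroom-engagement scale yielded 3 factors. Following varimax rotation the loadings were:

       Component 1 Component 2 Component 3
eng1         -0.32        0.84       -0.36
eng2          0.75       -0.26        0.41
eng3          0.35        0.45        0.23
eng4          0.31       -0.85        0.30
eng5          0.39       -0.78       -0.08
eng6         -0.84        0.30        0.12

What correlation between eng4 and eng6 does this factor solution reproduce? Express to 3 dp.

-0.479

r̂ = Σ λ_i·λ_j across factors = (0.31)(-0.84) + (-0.85)(0.30) + (0.30)(0.12)
  = -0.2604 -0.2550 +0.0360 = -0.4794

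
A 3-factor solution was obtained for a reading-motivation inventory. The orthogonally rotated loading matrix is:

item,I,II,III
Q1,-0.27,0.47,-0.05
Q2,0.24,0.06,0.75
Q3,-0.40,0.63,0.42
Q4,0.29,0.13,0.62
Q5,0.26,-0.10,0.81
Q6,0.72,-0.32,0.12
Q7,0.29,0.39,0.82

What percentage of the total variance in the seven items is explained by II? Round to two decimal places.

12.90%

SS loadings for II = 0.47² + 0.06² + 0.63² + 0.13² + (-0.10)² + (-0.32)² + 0.39² = 0.9028
With 7 standardized items, total variance = 7. Proportion = 0.9028/7 = 0.1290 → 12.90%.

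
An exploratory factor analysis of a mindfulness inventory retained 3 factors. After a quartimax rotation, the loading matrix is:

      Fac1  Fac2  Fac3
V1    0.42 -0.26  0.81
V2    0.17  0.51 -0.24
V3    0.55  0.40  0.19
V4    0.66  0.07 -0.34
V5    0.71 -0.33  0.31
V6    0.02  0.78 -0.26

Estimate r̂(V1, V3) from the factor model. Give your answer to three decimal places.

0.281

r̂ = Σ λ_i·λ_j across factors = (0.42)(0.55) + (-0.26)(0.40) + (0.81)(0.19)
  = +0.2310 -0.1040 +0.1539 = 0.2809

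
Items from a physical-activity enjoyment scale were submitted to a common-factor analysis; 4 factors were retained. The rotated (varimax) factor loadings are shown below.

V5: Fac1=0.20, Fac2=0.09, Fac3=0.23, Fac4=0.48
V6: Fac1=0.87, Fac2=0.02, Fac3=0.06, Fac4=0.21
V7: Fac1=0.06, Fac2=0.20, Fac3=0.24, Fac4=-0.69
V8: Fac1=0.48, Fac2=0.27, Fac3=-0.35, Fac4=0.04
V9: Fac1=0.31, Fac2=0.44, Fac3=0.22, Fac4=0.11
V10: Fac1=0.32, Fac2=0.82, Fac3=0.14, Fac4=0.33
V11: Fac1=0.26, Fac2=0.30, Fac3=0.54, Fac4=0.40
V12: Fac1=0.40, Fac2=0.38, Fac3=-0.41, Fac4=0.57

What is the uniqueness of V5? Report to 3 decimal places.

0.669

h² = 0.20² + 0.09² + 0.23² + 0.48² = 0.0400 + 0.0081 + 0.0529 + 0.2304 = 0.3314
Uniqueness u² = 1 − h² = 1 − 0.3314 = 0.6686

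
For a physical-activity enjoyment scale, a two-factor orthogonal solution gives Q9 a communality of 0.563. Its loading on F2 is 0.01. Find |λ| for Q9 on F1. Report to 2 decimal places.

Under orthogonal rotation h² = Σλ², so λ_F1² = h² − (0.0001) = 0.563 − 0.0001 = 0.5629.
|λ| = √0.5629 = 0.7503.

0.75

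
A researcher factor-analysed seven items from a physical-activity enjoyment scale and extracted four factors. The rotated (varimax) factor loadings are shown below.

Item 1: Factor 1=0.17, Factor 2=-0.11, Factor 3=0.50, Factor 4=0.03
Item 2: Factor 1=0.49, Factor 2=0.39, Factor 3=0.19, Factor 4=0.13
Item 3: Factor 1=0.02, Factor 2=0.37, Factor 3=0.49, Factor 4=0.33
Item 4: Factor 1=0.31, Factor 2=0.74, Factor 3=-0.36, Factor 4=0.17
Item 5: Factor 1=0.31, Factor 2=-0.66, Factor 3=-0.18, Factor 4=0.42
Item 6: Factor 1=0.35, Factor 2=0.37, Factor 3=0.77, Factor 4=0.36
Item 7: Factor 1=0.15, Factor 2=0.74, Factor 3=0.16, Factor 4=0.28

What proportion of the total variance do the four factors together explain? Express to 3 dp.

SS loadings by factor: 0.6066, 1.9688, 1.3067, 0.5400; total = 4.4221.
Total variance with 7 standardized items is 7, so the solution explains 4.4221/7 = 0.6317.

0.632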